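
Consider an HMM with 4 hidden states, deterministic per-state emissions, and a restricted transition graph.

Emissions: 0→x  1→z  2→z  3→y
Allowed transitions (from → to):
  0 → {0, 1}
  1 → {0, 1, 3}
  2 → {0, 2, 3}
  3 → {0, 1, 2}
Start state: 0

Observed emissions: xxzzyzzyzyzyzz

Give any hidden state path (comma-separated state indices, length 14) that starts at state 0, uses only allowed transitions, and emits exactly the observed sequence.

  pos 0: x in {0}, choose 0; start
  pos 1: x in {0}, choose 0; 0->0 ok
  pos 2: z in {1,2}, choose 1; 0->1 ok
  pos 3: z in {1,2}, choose 1; 1->1 ok
  pos 4: y in {3}, choose 3; 1->3 ok
  pos 5: z in {1,2}, choose 2; 3->2 ok
  pos 6: z in {1,2}, choose 2; 2->2 ok
  pos 7: y in {3}, choose 3; 2->3 ok
  pos 8: z in {1,2}, choose 2; 3->2 ok
  pos 9: y in {3}, choose 3; 2->3 ok
  pos 10: z in {1,2}, choose 2; 3->2 ok
  pos 11: y in {3}, choose 3; 2->3 ok
  pos 12: z in {1,2}, choose 1; 3->1 ok
  pos 13: z in {1,2}, choose 1; 1->1 ok

0,0,1,1,3,2,2,3,2,3,2,3,1,1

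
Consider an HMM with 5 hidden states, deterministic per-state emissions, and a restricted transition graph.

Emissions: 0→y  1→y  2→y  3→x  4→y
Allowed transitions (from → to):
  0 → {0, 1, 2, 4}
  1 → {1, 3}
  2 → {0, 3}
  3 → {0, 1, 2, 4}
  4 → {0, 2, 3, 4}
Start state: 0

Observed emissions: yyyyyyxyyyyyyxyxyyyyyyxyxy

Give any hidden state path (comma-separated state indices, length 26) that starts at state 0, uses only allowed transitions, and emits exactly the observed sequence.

  pos 0: y in {0,1,2,4}, choose 0; start
  pos 1: y in {0,1,2,4}, choose 4; 0->4 ok
  pos 2: y in {0,1,2,4}, choose 0; 4->0 ok
  pos 3: y in {0,1,2,4}, choose 2; 0->2 ok
  pos 4: y in {0,1,2,4}, choose 0; 2->0 ok
  pos 5: y in {0,1,2,4}, choose 4; 0->4 ok
  pos 6: x in {3}, choose 3; 4->3 ok
  pos 7: y in {0,1,2,4}, choose 0; 3->0 ok
  pos 8: y in {0,1,2,4}, choose 4; 0->4 ok
  pos 9: y in {0,1,2,4}, choose 0; 4->0 ok
  pos 10: y in {0,1,2,4}, choose 0; 0->0 ok
  pos 11: y in {0,1,2,4}, choose 4; 0->4 ok
  pos 12: y in {0,1,2,4}, choose 4; 4->4 ok
  pos 13: x in {3}, choose 3; 4->3 ok
  pos 14: y in {0,1,2,4}, choose 2; 3->2 ok
  pos 15: x in {3}, choose 3; 2->3 ok
  pos 16: y in {0,1,2,4}, choose 4; 3->4 ok
  pos 17: y in {0,1,2,4}, choose 4; 4->4 ok
  pos 18: y in {0,1,2,4}, choose 4; 4->4 ok
  pos 19: y in {0,1,2,4}, choose 2; 4->2 ok
  pos 20: y in {0,1,2,4}, choose 0; 2->0 ok
  pos 21: y in {0,1,2,4}, choose 2; 0->2 ok
  pos 22: x in {3}, choose 3; 2->3 ok
  pos 23: y in {0,1,2,4}, choose 1; 3->1 ok
  pos 24: x in {3}, choose 3; 1->3 ok
  pos 25: y in {0,1,2,4}, choose 4; 3->4 ok

0,4,0,2,0,4,3,0,4,0,0,4,4,3,2,3,4,4,4,2,0,2,3,1,3,4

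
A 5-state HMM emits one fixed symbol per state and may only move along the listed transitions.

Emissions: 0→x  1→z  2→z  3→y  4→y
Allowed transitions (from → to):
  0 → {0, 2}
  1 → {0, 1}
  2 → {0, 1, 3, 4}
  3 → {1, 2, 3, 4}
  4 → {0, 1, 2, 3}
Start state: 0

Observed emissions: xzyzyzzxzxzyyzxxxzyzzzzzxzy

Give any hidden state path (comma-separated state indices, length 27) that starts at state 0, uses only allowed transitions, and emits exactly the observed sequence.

0,2,4,2,3,2,1,0,2,0,2,3,4,1,0,0,0,2,3,2,1,1,1,1,0,2,4

  t0 'x' -> {0}, take 0 (start)
  t1 'z' -> {1,2}, take 2 (0->2 ok)
  t2 'y' -> {3,4}, take 4 (2->4 ok)
  t3 'z' -> {1,2}, take 2 (4->2 ok)
  t4 'y' -> {3,4}, take 3 (2->3 ok)
  t5 'z' -> {1,2}, take 2 (3->2 ok)
  t6 'z' -> {1,2}, take 1 (2->1 ok)
  t7 'x' -> {0}, take 0 (1->0 ok)
  t8 'z' -> {1,2}, take 2 (0->2 ok)
  t9 'x' -> {0}, take 0 (2->0 ok)
  t10 'z' -> {1,2}, take 2 (0->2 ok)
  t11 'y' -> {3,4}, take 3 (2->3 ok)
  t12 'y' -> {3,4}, take 4 (3->4 ok)
  t13 'z' -> {1,2}, take 1 (4->1 ok)
  t14 'x' -> {0}, take 0 (1->0 ok)
  t15 'x' -> {0}, take 0 (0->0 ok)
  t16 'x' -> {0}, take 0 (0->0 ok)
  t17 'z' -> {1,2}, take 2 (0->2 ok)
  t18 'y' -> {3,4}, take 3 (2->3 ok)
  t19 'z' -> {1,2}, take 2 (3->2 ok)
  t20 'z' -> {1,2}, take 1 (2->1 ok)
  t21 'z' -> {1,2}, take 1 (1->1 ok)
  t22 'z' -> {1,2}, take 1 (1->1 ok)
  t23 'z' -> {1,2}, take 1 (1->1 ok)
  t24 'x' -> {0}, take 0 (1->0 ok)
  t25 'z' -> {1,2}, take 2 (0->2 ok)
  t26 'y' -> {3,4}, take 4 (2->4 ok)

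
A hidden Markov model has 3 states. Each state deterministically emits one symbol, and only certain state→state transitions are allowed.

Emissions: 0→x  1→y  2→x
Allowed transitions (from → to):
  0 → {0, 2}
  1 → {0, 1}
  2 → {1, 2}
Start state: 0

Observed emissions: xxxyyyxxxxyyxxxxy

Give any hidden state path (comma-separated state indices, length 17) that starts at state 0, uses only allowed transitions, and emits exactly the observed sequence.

  0: obs=x cand={0,2} pick 0 [start]
  1: obs=x cand={0,2} pick 0 [0->0 ok]
  2: obs=x cand={0,2} pick 2 [0->2 ok]
  3: obs=y cand={1} pick 1 [2->1 ok]
  4: obs=y cand={1} pick 1 [1->1 ok]
  5: obs=y cand={1} pick 1 [1->1 ok]
  6: obs=x cand={0,2} pick 0 [1->0 ok]
  7: obs=x cand={0,2} pick 0 [0->0 ok]
  8: obs=x cand={0,2} pick 0 [0->0 ok]
  9: obs=x cand={0,2} pick 2 [0->2 ok]
  10: obs=y cand={1} pick 1 [2->1 ok]
  11: obs=y cand={1} pick 1 [1->1 ok]
  12: obs=x cand={0,2} pick 0 [1->0 ok]
  13: obs=x cand={0,2} pick 2 [0->2 ok]
  14: obs=x cand={0,2} pick 2 [2->2 ok]
  15: obs=x cand={0,2} pick 2 [2->2 ok]
  16: obs=y cand={1} pick 1 [2->1 ok]

0,0,2,1,1,1,0,0,0,2,1,1,0,2,2,2,1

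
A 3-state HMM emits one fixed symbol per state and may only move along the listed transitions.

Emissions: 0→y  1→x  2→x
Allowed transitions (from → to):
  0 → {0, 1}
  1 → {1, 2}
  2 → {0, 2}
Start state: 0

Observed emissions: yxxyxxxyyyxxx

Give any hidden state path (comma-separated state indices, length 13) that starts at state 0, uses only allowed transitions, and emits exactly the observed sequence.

0,1,2,0,1,2,2,0,0,0,1,1,2

  [0] y  {0}  => 0  start
  [1] x  {1,2}  => 1  0->1 ok
  [2] x  {1,2}  => 2  1->2 ok
  [3] y  {0}  => 0  2->0 ok
  [4] x  {1,2}  => 1  0->1 ok
  [5] x  {1,2}  => 2  1->2 ok
  [6] x  {1,2}  => 2  2->2 ok
  [7] y  {0}  => 0  2->0 ok
  [8] y  {0}  => 0  0->0 ok
  [9] y  {0}  => 0  0->0 ok
  [10] x  {1,2}  => 1  0->1 ok
  [11] x  {1,2}  => 1  1->1 ok
  [12] x  {1,2}  => 2  1->2 ok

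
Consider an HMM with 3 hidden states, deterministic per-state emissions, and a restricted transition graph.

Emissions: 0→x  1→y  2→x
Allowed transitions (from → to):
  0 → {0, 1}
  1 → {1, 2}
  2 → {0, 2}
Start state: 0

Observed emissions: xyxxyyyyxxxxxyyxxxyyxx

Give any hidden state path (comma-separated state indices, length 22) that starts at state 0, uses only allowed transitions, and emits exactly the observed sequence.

0,1,2,0,1,1,1,1,2,2,2,2,0,1,1,2,0,0,1,1,2,0

  pos 0: x in {0,2}, choose 0; start
  pos 1: y in {1}, choose 1; 0->1 ok
  pos 2: x in {0,2}, choose 2; 1->2 ok
  pos 3: x in {0,2}, choose 0; 2->0 ok
  pos 4: y in {1}, choose 1; 0->1 ok
  pos 5: y in {1}, choose 1; 1->1 ok
  pos 6: y in {1}, choose 1; 1->1 ok
  pos 7: y in {1}, choose 1; 1->1 ok
  pos 8: x in {0,2}, choose 2; 1->2 ok
  pos 9: x in {0,2}, choose 2; 2->2 ok
  pos 10: x in {0,2}, choose 2; 2->2 ok
  pos 11: x in {0,2}, choose 2; 2->2 ok
  pos 12: x in {0,2}, choose 0; 2->0 ok
  pos 13: y in {1}, choose 1; 0->1 ok
  pos 14: y in {1}, choose 1; 1->1 ok
  pos 15: x in {0,2}, choose 2; 1->2 ok
  pos 16: x in {0,2}, choose 0; 2->0 ok
  pos 17: x in {0,2}, choose 0; 0->0 ok
  pos 18: y in {1}, choose 1; 0->1 ok
  pos 19: y in {1}, choose 1; 1->1 ok
  pos 20: x in {0,2}, choose 2; 1->2 ok
  pos 21: x in {0,2}, choose 0; 2->0 ok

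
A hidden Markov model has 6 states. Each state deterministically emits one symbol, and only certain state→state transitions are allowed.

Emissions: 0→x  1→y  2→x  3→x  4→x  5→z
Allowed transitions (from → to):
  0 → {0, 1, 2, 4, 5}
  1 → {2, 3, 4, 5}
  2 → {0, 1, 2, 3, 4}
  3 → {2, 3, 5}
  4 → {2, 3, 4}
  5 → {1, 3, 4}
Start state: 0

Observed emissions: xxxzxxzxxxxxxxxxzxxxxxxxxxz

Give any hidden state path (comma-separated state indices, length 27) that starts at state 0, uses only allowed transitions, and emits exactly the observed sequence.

  [0] x  {0,2,3,4}  => 0  start
  [1] x  {0,2,3,4}  => 2  0->2 ok
  [2] x  {0,2,3,4}  => 0  2->0 ok
  [3] z  {5}  => 5  0->5 ok
  [4] x  {0,2,3,4}  => 4  5->4 ok
  [5] x  {0,2,3,4}  => 3  4->3 ok
  [6] z  {5}  => 5  3->5 ok
  [7] x  {0,2,3,4}  => 4  5->4 ok
  [8] x  {0,2,3,4}  => 2  4->2 ok
  [9] x  {0,2,3,4}  => 2  2->2 ok
  [10] x  {0,2,3,4}  => 2  2->2 ok
  [11] x  {0,2,3,4}  => 2  2->2 ok
  [12] x  {0,2,3,4}  => 3  2->3 ok
  [13] x  {0,2,3,4}  => 3  3->3 ok
  [14] x  {0,2,3,4}  => 2  3->2 ok
  [15] x  {0,2,3,4}  => 3  2->3 ok
  [16] z  {5}  => 5  3->5 ok
  [17] x  {0,2,3,4}  => 3  5->3 ok
  [18] x  {0,2,3,4}  => 2  3->2 ok
  [19] x  {0,2,3,4}  => 3  2->3 ok
  [20] x  {0,2,3,4}  => 2  3->2 ok
  [21] x  {0,2,3,4}  => 4  2->4 ok
  [22] x  {0,2,3,4}  => 4  4->4 ok
  [23] x  {0,2,3,4}  => 2  4->2 ok
  [24] x  {0,2,3,4}  => 3  2->3 ok
  [25] x  {0,2,3,4}  => 3  3->3 ok
  [26] z  {5}  => 5  3->5 ok

0,2,0,5,4,3,5,4,2,2,2,2,3,3,2,3,5,3,2,3,2,4,4,2,3,3,5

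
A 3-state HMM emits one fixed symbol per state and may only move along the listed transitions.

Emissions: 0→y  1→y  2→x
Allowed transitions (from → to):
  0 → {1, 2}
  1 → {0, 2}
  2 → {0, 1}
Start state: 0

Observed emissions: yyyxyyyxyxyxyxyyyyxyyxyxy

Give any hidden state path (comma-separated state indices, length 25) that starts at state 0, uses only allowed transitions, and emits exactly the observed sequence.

  pos 0: y in {0,1}, choose 0; start
  pos 1: y in {0,1}, choose 1; 0->1 ok
  pos 2: y in {0,1}, choose 0; 1->0 ok
  pos 3: x in {2}, choose 2; 0->2 ok
  pos 4: y in {0,1}, choose 0; 2->0 ok
  pos 5: y in {0,1}, choose 1; 0->1 ok
  pos 6: y in {0,1}, choose 0; 1->0 ok
  pos 7: x in {2}, choose 2; 0->2 ok
  pos 8: y in {0,1}, choose 1; 2->1 ok
  pos 9: x in {2}, choose 2; 1->2 ok
  pos 10: y in {0,1}, choose 0; 2->0 ok
  pos 11: x in {2}, choose 2; 0->2 ok
  pos 12: y in {0,1}, choose 1; 2->1 ok
  pos 13: x in {2}, choose 2; 1->2 ok
  pos 14: y in {0,1}, choose 0; 2->0 ok
  pos 15: y in {0,1}, choose 1; 0->1 ok
  pos 16: y in {0,1}, choose 0; 1->0 ok
  pos 17: y in {0,1}, choose 1; 0->1 ok
  pos 18: x in {2}, choose 2; 1->2 ok
  pos 19: y in {0,1}, choose 0; 2->0 ok
  pos 20: y in {0,1}, choose 1; 0->1 ok
  pos 21: x in {2}, choose 2; 1->2 ok
  pos 22: y in {0,1}, choose 0; 2->0 ok
  pos 23: x in {2}, choose 2; 0->2 ok
  pos 24: y in {0,1}, choose 1; 2->1 ok

0,1,0,2,0,1,0,2,1,2,0,2,1,2,0,1,0,1,2,0,1,2,0,2,1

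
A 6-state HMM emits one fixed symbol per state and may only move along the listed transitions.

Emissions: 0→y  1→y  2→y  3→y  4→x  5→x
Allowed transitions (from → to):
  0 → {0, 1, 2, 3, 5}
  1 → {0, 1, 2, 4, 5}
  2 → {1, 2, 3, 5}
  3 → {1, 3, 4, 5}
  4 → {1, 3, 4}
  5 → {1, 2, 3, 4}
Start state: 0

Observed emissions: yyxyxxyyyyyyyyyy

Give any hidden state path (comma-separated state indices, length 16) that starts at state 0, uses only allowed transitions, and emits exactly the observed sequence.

0,3,5,1,5,4,1,0,2,1,0,0,3,1,2,2

  pos 0: y in {0,1,2,3}, choose 0; start
  pos 1: y in {0,1,2,3}, choose 3; 0->3 ok
  pos 2: x in {4,5}, choose 5; 3->5 ok
  pos 3: y in {0,1,2,3}, choose 1; 5->1 ok
  pos 4: x in {4,5}, choose 5; 1->5 ok
  pos 5: x in {4,5}, choose 4; 5->4 ok
  pos 6: y in {0,1,2,3}, choose 1; 4->1 ok
  pos 7: y in {0,1,2,3}, choose 0; 1->0 ok
  pos 8: y in {0,1,2,3}, choose 2; 0->2 ok
  pos 9: y in {0,1,2,3}, choose 1; 2->1 ok
  pos 10: y in {0,1,2,3}, choose 0; 1->0 ok
  pos 11: y in {0,1,2,3}, choose 0; 0->0 ok
  pos 12: y in {0,1,2,3}, choose 3; 0->3 ok
  pos 13: y in {0,1,2,3}, choose 1; 3->1 ok
  pos 14: y in {0,1,2,3}, choose 2; 1->2 ok
  pos 15: y in {0,1,2,3}, choose 2; 2->2 ok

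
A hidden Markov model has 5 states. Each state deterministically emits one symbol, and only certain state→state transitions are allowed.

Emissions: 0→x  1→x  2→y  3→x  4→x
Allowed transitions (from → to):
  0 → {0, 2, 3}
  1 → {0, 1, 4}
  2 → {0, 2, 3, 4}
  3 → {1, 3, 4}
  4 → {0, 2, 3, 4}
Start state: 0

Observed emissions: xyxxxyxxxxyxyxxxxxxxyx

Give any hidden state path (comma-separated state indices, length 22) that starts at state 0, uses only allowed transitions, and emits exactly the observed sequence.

0,2,3,4,4,2,3,3,1,4,2,4,2,4,3,3,4,0,0,0,2,4

  0: obs=x cand={0,1,3,4} pick 0 [start]
  1: obs=y cand={2} pick 2 [0->2 ok]
  2: obs=x cand={0,1,3,4} pick 3 [2->3 ok]
  3: obs=x cand={0,1,3,4} pick 4 [3->4 ok]
  4: obs=x cand={0,1,3,4} pick 4 [4->4 ok]
  5: obs=y cand={2} pick 2 [4->2 ok]
  6: obs=x cand={0,1,3,4} pick 3 [2->3 ok]
  7: obs=x cand={0,1,3,4} pick 3 [3->3 ok]
  8: obs=x cand={0,1,3,4} pick 1 [3->1 ok]
  9: obs=x cand={0,1,3,4} pick 4 [1->4 ok]
  10: obs=y cand={2} pick 2 [4->2 ok]
  11: obs=x cand={0,1,3,4} pick 4 [2->4 ok]
  12: obs=y cand={2} pick 2 [4->2 ok]
  13: obs=x cand={0,1,3,4} pick 4 [2->4 ok]
  14: obs=x cand={0,1,3,4} pick 3 [4->3 ok]
  15: obs=x cand={0,1,3,4} pick 3 [3->3 ok]
  16: obs=x cand={0,1,3,4} pick 4 [3->4 ok]
  17: obs=x cand={0,1,3,4} pick 0 [4->0 ok]
  18: obs=x cand={0,1,3,4} pick 0 [0->0 ok]
  19: obs=x cand={0,1,3,4} pick 0 [0->0 ok]
  20: obs=y cand={2} pick 2 [0->2 ok]
  21: obs=x cand={0,1,3,4} pick 4 [2->4 ok]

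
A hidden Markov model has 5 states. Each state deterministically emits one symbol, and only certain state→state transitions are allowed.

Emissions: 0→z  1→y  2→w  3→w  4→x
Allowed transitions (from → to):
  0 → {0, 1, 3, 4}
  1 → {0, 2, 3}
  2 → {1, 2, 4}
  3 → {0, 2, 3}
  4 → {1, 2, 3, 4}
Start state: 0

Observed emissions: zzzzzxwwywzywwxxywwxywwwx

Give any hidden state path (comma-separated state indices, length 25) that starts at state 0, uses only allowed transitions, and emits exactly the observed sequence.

0,0,0,0,0,4,2,2,1,3,0,1,3,2,4,4,1,3,2,4,1,3,3,2,4

  t0 'z' -> {0}, take 0 (start)
  t1 'z' -> {0}, take 0 (0->0 ok)
  t2 'z' -> {0}, take 0 (0->0 ok)
  t3 'z' -> {0}, take 0 (0->0 ok)
  t4 'z' -> {0}, take 0 (0->0 ok)
  t5 'x' -> {4}, take 4 (0->4 ok)
  t6 'w' -> {2,3}, take 2 (4->2 ok)
  t7 'w' -> {2,3}, take 2 (2->2 ok)
  t8 'y' -> {1}, take 1 (2->1 ok)
  t9 'w' -> {2,3}, take 3 (1->3 ok)
  t10 'z' -> {0}, take 0 (3->0 ok)
  t11 'y' -> {1}, take 1 (0->1 ok)
  t12 'w' -> {2,3}, take 3 (1->3 ok)
  t13 'w' -> {2,3}, take 2 (3->2 ok)
  t14 'x' -> {4}, take 4 (2->4 ok)
  t15 'x' -> {4}, take 4 (4->4 ok)
  t16 'y' -> {1}, take 1 (4->1 ok)
  t17 'w' -> {2,3}, take 3 (1->3 ok)
  t18 'w' -> {2,3}, take 2 (3->2 ok)
  t19 'x' -> {4}, take 4 (2->4 ok)
  t20 'y' -> {1}, take 1 (4->1 ok)
  t21 'w' -> {2,3}, take 3 (1->3 ok)
  t22 'w' -> {2,3}, take 3 (3->3 ok)
  t23 'w' -> {2,3}, take 2 (3->2 ok)
  t24 'x' -> {4}, take 4 (2->4 ok)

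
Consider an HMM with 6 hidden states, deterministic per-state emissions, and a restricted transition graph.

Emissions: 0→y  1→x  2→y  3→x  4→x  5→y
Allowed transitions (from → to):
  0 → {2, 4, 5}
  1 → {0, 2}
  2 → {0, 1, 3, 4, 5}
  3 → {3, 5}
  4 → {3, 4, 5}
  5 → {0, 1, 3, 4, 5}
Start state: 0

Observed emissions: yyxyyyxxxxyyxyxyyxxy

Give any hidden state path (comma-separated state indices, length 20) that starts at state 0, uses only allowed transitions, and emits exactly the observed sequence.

  0: obs=y cand={0,2,5} pick 0 [start]
  1: obs=y cand={0,2,5} pick 5 [0->5 ok]
  2: obs=x cand={1,3,4} pick 1 [5->1 ok]
  3: obs=y cand={0,2,5} pick 0 [1->0 ok]
  4: obs=y cand={0,2,5} pick 2 [0->2 ok]
  5: obs=y cand={0,2,5} pick 5 [2->5 ok]
  6: obs=x cand={1,3,4} pick 4 [5->4 ok]
  7: obs=x cand={1,3,4} pick 3 [4->3 ok]
  8: obs=x cand={1,3,4} pick 3 [3->3 ok]
  9: obs=x cand={1,3,4} pick 3 [3->3 ok]
  10: obs=y cand={0,2,5} pick 5 [3->5 ok]
  11: obs=y cand={0,2,5} pick 5 [5->5 ok]
  12: obs=x cand={1,3,4} pick 1 [5->1 ok]
  13: obs=y cand={0,2,5} pick 0 [1->0 ok]
  14: obs=x cand={1,3,4} pick 4 [0->4 ok]
  15: obs=y cand={0,2,5} pick 5 [4->5 ok]
  16: obs=y cand={0,2,5} pick 5 [5->5 ok]
  17: obs=x cand={1,3,4} pick 4 [5->4 ok]
  18: obs=x cand={1,3,4} pick 3 [4->3 ok]
  19: obs=y cand={0,2,5} pick 5 [3->5 ok]

0,5,1,0,2,5,4,3,3,3,5,5,1,0,4,5,5,4,3,5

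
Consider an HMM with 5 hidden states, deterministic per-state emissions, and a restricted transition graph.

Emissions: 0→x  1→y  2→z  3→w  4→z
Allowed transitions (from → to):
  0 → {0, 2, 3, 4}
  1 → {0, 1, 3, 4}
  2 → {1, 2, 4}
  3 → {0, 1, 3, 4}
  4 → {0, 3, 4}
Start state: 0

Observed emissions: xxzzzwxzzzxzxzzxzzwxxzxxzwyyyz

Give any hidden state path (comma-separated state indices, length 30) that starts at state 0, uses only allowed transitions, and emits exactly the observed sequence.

  pos 0: x in {0}, choose 0; start
  pos 1: x in {0}, choose 0; 0->0 ok
  pos 2: z in {2,4}, choose 2; 0->2 ok
  pos 3: z in {2,4}, choose 2; 2->2 ok
  pos 4: z in {2,4}, choose 4; 2->4 ok
  pos 5: w in {3}, choose 3; 4->3 ok
  pos 6: x in {0}, choose 0; 3->0 ok
  pos 7: z in {2,4}, choose 4; 0->4 ok
  pos 8: z in {2,4}, choose 4; 4->4 ok
  pos 9: z in {2,4}, choose 4; 4->4 ok
  pos 10: x in {0}, choose 0; 4->0 ok
  pos 11: z in {2,4}, choose 4; 0->4 ok
  pos 12: x in {0}, choose 0; 4->0 ok
  pos 13: z in {2,4}, choose 2; 0->2 ok
  pos 14: z in {2,4}, choose 4; 2->4 ok
  pos 15: x in {0}, choose 0; 4->0 ok
  pos 16: z in {2,4}, choose 4; 0->4 ok
  pos 17: z in {2,4}, choose 4; 4->4 ok
  pos 18: w in {3}, choose 3; 4->3 ok
  pos 19: x in {0}, choose 0; 3->0 ok
  pos 20: x in {0}, choose 0; 0->0 ok
  pos 21: z in {2,4}, choose 4; 0->4 ok
  pos 22: x in {0}, choose 0; 4->0 ok
  pos 23: x in {0}, choose 0; 0->0 ok
  pos 24: z in {2,4}, choose 4; 0->4 ok
  pos 25: w in {3}, choose 3; 4->3 ok
  pos 26: y in {1}, choose 1; 3->1 ok
  pos 27: y in {1}, choose 1; 1->1 ok
  pos 28: y in {1}, choose 1; 1->1 ok
  pos 29: z in {2,4}, choose 4; 1->4 ok

0,0,2,2,4,3,0,4,4,4,0,4,0,2,4,0,4,4,3,0,0,4,0,0,4,3,1,1,1,4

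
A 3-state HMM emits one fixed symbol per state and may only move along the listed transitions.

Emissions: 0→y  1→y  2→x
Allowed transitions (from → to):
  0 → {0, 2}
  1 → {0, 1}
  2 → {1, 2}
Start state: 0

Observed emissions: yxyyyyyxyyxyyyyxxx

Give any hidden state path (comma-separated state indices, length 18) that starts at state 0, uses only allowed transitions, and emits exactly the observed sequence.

0,2,1,1,1,1,0,2,1,0,2,1,1,0,0,2,2,2

  0: obs=y cand={0,1} pick 0 [start]
  1: obs=x cand={2} pick 2 [0->2 ok]
  2: obs=y cand={0,1} pick 1 [2->1 ok]
  3: obs=y cand={0,1} pick 1 [1->1 ok]
  4: obs=y cand={0,1} pick 1 [1->1 ok]
  5: obs=y cand={0,1} pick 1 [1->1 ok]
  6: obs=y cand={0,1} pick 0 [1->0 ok]
  7: obs=x cand={2} pick 2 [0->2 ok]
  8: obs=y cand={0,1} pick 1 [2->1 ok]
  9: obs=y cand={0,1} pick 0 [1->0 ok]
  10: obs=x cand={2} pick 2 [0->2 ok]
  11: obs=y cand={0,1} pick 1 [2->1 ok]
  12: obs=y cand={0,1} pick 1 [1->1 ok]
  13: obs=y cand={0,1} pick 0 [1->0 ok]
  14: obs=y cand={0,1} pick 0 [0->0 ok]
  15: obs=x cand={2} pick 2 [0->2 ok]
  16: obs=x cand={2} pick 2 [2->2 ok]
  17: obs=x cand={2} pick 2 [2->2 ok]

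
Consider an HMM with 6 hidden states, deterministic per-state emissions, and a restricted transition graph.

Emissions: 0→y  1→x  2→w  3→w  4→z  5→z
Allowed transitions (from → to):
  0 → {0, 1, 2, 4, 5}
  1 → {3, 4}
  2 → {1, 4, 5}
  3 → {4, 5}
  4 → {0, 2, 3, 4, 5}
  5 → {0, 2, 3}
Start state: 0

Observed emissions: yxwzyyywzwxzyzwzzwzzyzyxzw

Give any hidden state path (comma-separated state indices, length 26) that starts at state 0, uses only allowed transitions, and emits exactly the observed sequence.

0,1,3,5,0,0,0,2,5,2,1,4,0,4,2,4,5,3,4,5,0,5,0,1,4,2

  [0] y  {0}  => 0  start
  [1] x  {1}  => 1  0->1 ok
  [2] w  {2,3}  => 3  1->3 ok
  [3] z  {4,5}  => 5  3->5 ok
  [4] y  {0}  => 0  5->0 ok
  [5] y  {0}  => 0  0->0 ok
  [6] y  {0}  => 0  0->0 ok
  [7] w  {2,3}  => 2  0->2 ok
  [8] z  {4,5}  => 5  2->5 ok
  [9] w  {2,3}  => 2  5->2 ok
  [10] x  {1}  => 1  2->1 ok
  [11] z  {4,5}  => 4  1->4 ok
  [12] y  {0}  => 0  4->0 ok
  [13] z  {4,5}  => 4  0->4 ok
  [14] w  {2,3}  => 2  4->2 ok
  [15] z  {4,5}  => 4  2->4 ok
  [16] z  {4,5}  => 5  4->5 ok
  [17] w  {2,3}  => 3  5->3 ok
  [18] z  {4,5}  => 4  3->4 ok
  [19] z  {4,5}  => 5  4->5 ok
  [20] y  {0}  => 0  5->0 ok
  [21] z  {4,5}  => 5  0->5 ok
  [22] y  {0}  => 0  5->0 ok
  [23] x  {1}  => 1  0->1 ok
  [24] z  {4,5}  => 4  1->4 ok
  [25] w  {2,3}  => 2  4->2 ok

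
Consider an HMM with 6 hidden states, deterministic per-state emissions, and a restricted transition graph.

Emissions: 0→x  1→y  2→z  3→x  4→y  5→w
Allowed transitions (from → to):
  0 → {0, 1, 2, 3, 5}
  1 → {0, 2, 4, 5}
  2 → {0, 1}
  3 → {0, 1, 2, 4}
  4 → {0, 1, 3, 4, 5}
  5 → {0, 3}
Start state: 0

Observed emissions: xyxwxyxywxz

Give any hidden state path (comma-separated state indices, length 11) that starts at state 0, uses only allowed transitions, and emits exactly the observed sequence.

  [0] x  {0,3}  => 0  start
  [1] y  {1,4}  => 1  0->1 ok
  [2] x  {0,3}  => 0  1->0 ok
  [3] w  {5}  => 5  0->5 ok
  [4] x  {0,3}  => 3  5->3 ok
  [5] y  {1,4}  => 4  3->4 ok
  [6] x  {0,3}  => 3  4->3 ok
  [7] y  {1,4}  => 1  3->1 ok
  [8] w  {5}  => 5  1->5 ok
  [9] x  {0,3}  => 0  5->0 ok
  [10] z  {2}  => 2  0->2 ok

0,1,0,5,3,4,3,1,5,0,2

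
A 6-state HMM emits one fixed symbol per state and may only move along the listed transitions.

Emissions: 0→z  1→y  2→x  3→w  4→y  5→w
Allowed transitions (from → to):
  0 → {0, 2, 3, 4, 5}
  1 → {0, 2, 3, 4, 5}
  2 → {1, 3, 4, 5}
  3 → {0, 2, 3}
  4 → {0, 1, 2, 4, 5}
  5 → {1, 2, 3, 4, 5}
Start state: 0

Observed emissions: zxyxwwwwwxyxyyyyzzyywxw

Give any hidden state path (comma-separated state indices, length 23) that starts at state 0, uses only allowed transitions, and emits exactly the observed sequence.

  [0] z  {0}  => 0  start
  [1] x  {2}  => 2  0->2 ok
  [2] y  {1,4}  => 4  2->4 ok
  [3] x  {2}  => 2  4->2 ok
  [4] w  {3,5}  => 5  2->5 ok
  [5] w  {3,5}  => 3  5->3 ok
  [6] w  {3,5}  => 3  3->3 ok
  [7] w  {3,5}  => 3  3->3 ok
  [8] w  {3,5}  => 3  3->3 ok
  [9] x  {2}  => 2  3->2 ok
  [10] y  {1,4}  => 4  2->4 ok
  [11] x  {2}  => 2  4->2 ok
  [12] y  {1,4}  => 4  2->4 ok
  [13] y  {1,4}  => 4  4->4 ok
  [14] y  {1,4}  => 1  4->1 ok
  [15] y  {1,4}  => 4  1->4 ok
  [16] z  {0}  => 0  4->0 ok
  [17] z  {0}  => 0  0->0 ok
  [18] y  {1,4}  => 4  0->4 ok
  [19] y  {1,4}  => 1  4->1 ok
  [20] w  {3,5}  => 3  1->3 ok
  [21] x  {2}  => 2  3->2 ok
  [22] w  {3,5}  => 3  2->3 ok

0,2,4,2,5,3,3,3,3,2,4,2,4,4,1,4,0,0,4,1,3,2,3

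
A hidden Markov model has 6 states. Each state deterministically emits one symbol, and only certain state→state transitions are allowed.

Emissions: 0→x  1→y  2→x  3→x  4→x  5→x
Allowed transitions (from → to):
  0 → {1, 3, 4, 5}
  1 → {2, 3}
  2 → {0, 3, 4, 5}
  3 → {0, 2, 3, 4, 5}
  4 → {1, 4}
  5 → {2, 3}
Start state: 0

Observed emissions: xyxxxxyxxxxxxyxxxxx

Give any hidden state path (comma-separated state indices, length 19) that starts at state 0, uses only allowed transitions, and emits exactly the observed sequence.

  0: obs=x cand={0,2,3,4,5} pick 0 [start]
  1: obs=y cand={1} pick 1 [0->1 ok]
  2: obs=x cand={0,2,3,4,5} pick 3 [1->3 ok]
  3: obs=x cand={0,2,3,4,5} pick 3 [3->3 ok]
  4: obs=x cand={0,2,3,4,5} pick 4 [3->4 ok]
  5: obs=x cand={0,2,3,4,5} pick 4 [4->4 ok]
  6: obs=y cand={1} pick 1 [4->1 ok]
  7: obs=x cand={0,2,3,4,5} pick 2 [1->2 ok]
  8: obs=x cand={0,2,3,4,5} pick 3 [2->3 ok]
  9: obs=x cand={0,2,3,4,5} pick 2 [3->2 ok]
  10: obs=x cand={0,2,3,4,5} pick 3 [2->3 ok]
  11: obs=x cand={0,2,3,4,5} pick 0 [3->0 ok]
  12: obs=x cand={0,2,3,4,5} pick 4 [0->4 ok]
  13: obs=y cand={1} pick 1 [4->1 ok]
  14: obs=x cand={0,2,3,4,5} pick 3 [1->3 ok]
  15: obs=x cand={0,2,3,4,5} pick 3 [3->3 ok]
  16: obs=x cand={0,2,3,4,5} pick 5 [3->5 ok]
  17: obs=x cand={0,2,3,4,5} pick 3 [5->3 ok]
  18: obs=x cand={0,2,3,4,5} pick 3 [3->3 ok]

0,1,3,3,4,4,1,2,3,2,3,0,4,1,3,3,5,3,3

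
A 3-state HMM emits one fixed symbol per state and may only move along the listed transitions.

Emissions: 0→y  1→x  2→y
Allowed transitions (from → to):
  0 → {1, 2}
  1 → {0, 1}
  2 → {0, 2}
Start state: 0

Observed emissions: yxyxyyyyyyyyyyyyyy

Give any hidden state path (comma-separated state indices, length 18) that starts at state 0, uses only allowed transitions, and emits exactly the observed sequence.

  0: obs=y cand={0,2} pick 0 [start]
  1: obs=x cand={1} pick 1 [0->1 ok]
  2: obs=y cand={0,2} pick 0 [1->0 ok]
  3: obs=x cand={1} pick 1 [0->1 ok]
  4: obs=y cand={0,2} pick 0 [1->0 ok]
  5: obs=y cand={0,2} pick 2 [0->2 ok]
  6: obs=y cand={0,2} pick 0 [2->0 ok]
  7: obs=y cand={0,2} pick 2 [0->2 ok]
  8: obs=y cand={0,2} pick 0 [2->0 ok]
  9: obs=y cand={0,2} pick 2 [0->2 ok]
  10: obs=y cand={0,2} pick 0 [2->0 ok]
  11: obs=y cand={0,2} pick 2 [0->2 ok]
  12: obs=y cand={0,2} pick 0 [2->0 ok]
  13: obs=y cand={0,2} pick 2 [0->2 ok]
  14: obs=y cand={0,2} pick 2 [2->2 ok]
  15: obs=y cand={0,2} pick 2 [2->2 ok]
  16: obs=y cand={0,2} pick 2 [2->2 ok]
  17: obs=y cand={0,2} pick 2 [2->2 ok]

0,1,0,1,0,2,0,2,0,2,0,2,0,2,2,2,2,2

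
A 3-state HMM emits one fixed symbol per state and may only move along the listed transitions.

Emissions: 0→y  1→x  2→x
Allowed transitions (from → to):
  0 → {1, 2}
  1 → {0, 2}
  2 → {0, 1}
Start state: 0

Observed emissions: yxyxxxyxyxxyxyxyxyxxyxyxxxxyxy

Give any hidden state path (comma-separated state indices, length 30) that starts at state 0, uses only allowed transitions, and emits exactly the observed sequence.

0,2,0,2,1,2,0,2,0,2,1,0,1,0,2,0,1,0,1,2,0,1,0,1,2,1,2,0,1,0

  t0 'y' -> {0}, take 0 (start)
  t1 'x' -> {1,2}, take 2 (0->2 ok)
  t2 'y' -> {0}, take 0 (2->0 ok)
  t3 'x' -> {1,2}, take 2 (0->2 ok)
  t4 'x' -> {1,2}, take 1 (2->1 ok)
  t5 'x' -> {1,2}, take 2 (1->2 ok)
  t6 'y' -> {0}, take 0 (2->0 ok)
  t7 'x' -> {1,2}, take 2 (0->2 ok)
  t8 'y' -> {0}, take 0 (2->0 ok)
  t9 'x' -> {1,2}, take 2 (0->2 ok)
  t10 'x' -> {1,2}, take 1 (2->1 ok)
  t11 'y' -> {0}, take 0 (1->0 ok)
  t12 'x' -> {1,2}, take 1 (0->1 ok)
  t13 'y' -> {0}, take 0 (1->0 ok)
  t14 'x' -> {1,2}, take 2 (0->2 ok)
  t15 'y' -> {0}, take 0 (2->0 ok)
  t16 'x' -> {1,2}, take 1 (0->1 ok)
  t17 'y' -> {0}, take 0 (1->0 ok)
  t18 'x' -> {1,2}, take 1 (0->1 ok)
  t19 'x' -> {1,2}, take 2 (1->2 ok)
  t20 'y' -> {0}, take 0 (2->0 ok)
  t21 'x' -> {1,2}, take 1 (0->1 ok)
  t22 'y' -> {0}, take 0 (1->0 ok)
  t23 'x' -> {1,2}, take 1 (0->1 ok)
  t24 'x' -> {1,2}, take 2 (1->2 ok)
  t25 'x' -> {1,2}, take 1 (2->1 ok)
  t26 'x' -> {1,2}, take 2 (1->2 ok)
  t27 'y' -> {0}, take 0 (2->0 ok)
  t28 'x' -> {1,2}, take 1 (0->1 ok)
  t29 'y' -> {0}, take 0 (1->0 ok)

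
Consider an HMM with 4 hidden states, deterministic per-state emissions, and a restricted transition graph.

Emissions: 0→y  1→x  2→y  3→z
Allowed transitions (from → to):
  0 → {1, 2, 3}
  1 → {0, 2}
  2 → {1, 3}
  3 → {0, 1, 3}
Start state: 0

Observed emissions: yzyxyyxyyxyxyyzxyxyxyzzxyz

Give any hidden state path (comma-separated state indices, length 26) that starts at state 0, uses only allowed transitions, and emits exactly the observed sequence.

  pos 0: y in {0,2}, choose 0; start
  pos 1: z in {3}, choose 3; 0->3 ok
  pos 2: y in {0,2}, choose 0; 3->0 ok
  pos 3: x in {1}, choose 1; 0->1 ok
  pos 4: y in {0,2}, choose 0; 1->0 ok
  pos 5: y in {0,2}, choose 2; 0->2 ok
  pos 6: x in {1}, choose 1; 2->1 ok
  pos 7: y in {0,2}, choose 0; 1->0 ok
  pos 8: y in {0,2}, choose 2; 0->2 ok
  pos 9: x in {1}, choose 1; 2->1 ok
  pos 10: y in {0,2}, choose 2; 1->2 ok
  pos 11: x in {1}, choose 1; 2->1 ok
  pos 12: y in {0,2}, choose 0; 1->0 ok
  pos 13: y in {0,2}, choose 2; 0->2 ok
  pos 14: z in {3}, choose 3; 2->3 ok
  pos 15: x in {1}, choose 1; 3->1 ok
  pos 16: y in {0,2}, choose 0; 1->0 ok
  pos 17: x in {1}, choose 1; 0->1 ok
  pos 18: y in {0,2}, choose 2; 1->2 ok
  pos 19: x in {1}, choose 1; 2->1 ok
  pos 20: y in {0,2}, choose 2; 1->2 ok
  pos 21: z in {3}, choose 3; 2->3 ok
  pos 22: z in {3}, choose 3; 3->3 ok
  pos 23: x in {1}, choose 1; 3->1 ok
  pos 24: y in {0,2}, choose 2; 1->2 ok
  pos 25: z in {3}, choose 3; 2->3 ok

0,3,0,1,0,2,1,0,2,1,2,1,0,2,3,1,0,1,2,1,2,3,3,1,2,3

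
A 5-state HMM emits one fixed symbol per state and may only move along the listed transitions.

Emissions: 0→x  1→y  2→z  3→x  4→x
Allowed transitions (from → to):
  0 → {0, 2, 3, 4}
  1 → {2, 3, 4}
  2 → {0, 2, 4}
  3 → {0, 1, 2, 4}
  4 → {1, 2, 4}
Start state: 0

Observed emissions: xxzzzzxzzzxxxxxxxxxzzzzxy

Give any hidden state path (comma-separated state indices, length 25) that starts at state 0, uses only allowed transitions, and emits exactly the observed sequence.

  t0 'x' -> {0,3,4}, take 0 (start)
  t1 'x' -> {0,3,4}, take 0 (0->0 ok)
  t2 'z' -> {2}, take 2 (0->2 ok)
  t3 'z' -> {2}, take 2 (2->2 ok)
  t4 'z' -> {2}, take 2 (2->2 ok)
  t5 'z' -> {2}, take 2 (2->2 ok)
  t6 'x' -> {0,3,4}, take 0 (2->0 ok)
  t7 'z' -> {2}, take 2 (0->2 ok)
  t8 'z' -> {2}, take 2 (2->2 ok)
  t9 'z' -> {2}, take 2 (2->2 ok)
  t10 'x' -> {0,3,4}, take 0 (2->0 ok)
  t11 'x' -> {0,3,4}, take 3 (0->3 ok)
  t12 'x' -> {0,3,4}, take 0 (3->0 ok)
  t13 'x' -> {0,3,4}, take 0 (0->0 ok)
  t14 'x' -> {0,3,4}, take 3 (0->3 ok)
  t15 'x' -> {0,3,4}, take 0 (3->0 ok)
  t16 'x' -> {0,3,4}, take 0 (0->0 ok)
  t17 'x' -> {0,3,4}, take 0 (0->0 ok)
  t18 'x' -> {0,3,4}, take 4 (0->4 ok)
  t19 'z' -> {2}, take 2 (4->2 ok)
  t20 'z' -> {2}, take 2 (2->2 ok)
  t21 'z' -> {2}, take 2 (2->2 ok)
  t22 'z' -> {2}, take 2 (2->2 ok)
  t23 'x' -> {0,3,4}, take 4 (2->4 ok)
  t24 'y' -> {1}, take 1 (4->1 ok)

0,0,2,2,2,2,0,2,2,2,0,3,0,0,3,0,0,0,4,2,2,2,2,4,1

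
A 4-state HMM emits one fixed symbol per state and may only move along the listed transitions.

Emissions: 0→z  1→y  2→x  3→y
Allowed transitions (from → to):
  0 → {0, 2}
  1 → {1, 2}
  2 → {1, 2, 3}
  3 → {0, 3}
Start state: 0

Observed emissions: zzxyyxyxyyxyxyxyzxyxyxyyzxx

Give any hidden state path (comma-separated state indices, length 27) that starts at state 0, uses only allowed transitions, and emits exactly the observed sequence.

0,0,2,1,1,2,1,2,1,1,2,1,2,1,2,3,0,2,1,2,1,2,3,3,0,2,2

  pos 0: z in {0}, choose 0; start
  pos 1: z in {0}, choose 0; 0->0 ok
  pos 2: x in {2}, choose 2; 0->2 ok
  pos 3: y in {1,3}, choose 1; 2->1 ok
  pos 4: y in {1,3}, choose 1; 1->1 ok
  pos 5: x in {2}, choose 2; 1->2 ok
  pos 6: y in {1,3}, choose 1; 2->1 ok
  pos 7: x in {2}, choose 2; 1->2 ok
  pos 8: y in {1,3}, choose 1; 2->1 ok
  pos 9: y in {1,3}, choose 1; 1->1 ok
  pos 10: x in {2}, choose 2; 1->2 ok
  pos 11: y in {1,3}, choose 1; 2->1 ok
  pos 12: x in {2}, choose 2; 1->2 ok
  pos 13: y in {1,3}, choose 1; 2->1 ok
  pos 14: x in {2}, choose 2; 1->2 ok
  pos 15: y in {1,3}, choose 3; 2->3 ok
  pos 16: z in {0}, choose 0; 3->0 ok
  pos 17: x in {2}, choose 2; 0->2 ok
  pos 18: y in {1,3}, choose 1; 2->1 ok
  pos 19: x in {2}, choose 2; 1->2 ok
  pos 20: y in {1,3}, choose 1; 2->1 ok
  pos 21: x in {2}, choose 2; 1->2 ok
  pos 22: y in {1,3}, choose 3; 2->3 ok
  pos 23: y in {1,3}, choose 3; 3->3 ok
  pos 24: z in {0}, choose 0; 3->0 ok
  pos 25: x in {2}, choose 2; 0->2 ok
  pos 26: x in {2}, choose 2; 2->2 ok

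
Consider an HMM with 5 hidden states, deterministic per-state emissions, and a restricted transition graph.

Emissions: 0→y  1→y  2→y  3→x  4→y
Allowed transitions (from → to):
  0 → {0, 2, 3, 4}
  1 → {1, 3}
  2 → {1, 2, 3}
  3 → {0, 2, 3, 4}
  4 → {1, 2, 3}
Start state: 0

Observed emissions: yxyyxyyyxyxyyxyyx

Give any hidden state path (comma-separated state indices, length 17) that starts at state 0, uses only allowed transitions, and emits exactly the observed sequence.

0,3,0,2,3,0,4,2,3,4,3,4,1,3,2,1,3

  t0 'y' -> {0,1,2,4}, take 0 (start)
  t1 'x' -> {3}, take 3 (0->3 ok)
  t2 'y' -> {0,1,2,4}, take 0 (3->0 ok)
  t3 'y' -> {0,1,2,4}, take 2 (0->2 ok)
  t4 'x' -> {3}, take 3 (2->3 ok)
  t5 'y' -> {0,1,2,4}, take 0 (3->0 ok)
  t6 'y' -> {0,1,2,4}, take 4 (0->4 ok)
  t7 'y' -> {0,1,2,4}, take 2 (4->2 ok)
  t8 'x' -> {3}, take 3 (2->3 ok)
  t9 'y' -> {0,1,2,4}, take 4 (3->4 ok)
  t10 'x' -> {3}, take 3 (4->3 ok)
  t11 'y' -> {0,1,2,4}, take 4 (3->4 ok)
  t12 'y' -> {0,1,2,4}, take 1 (4->1 ok)
  t13 'x' -> {3}, take 3 (1->3 ok)
  t14 'y' -> {0,1,2,4}, take 2 (3->2 ok)
  t15 'y' -> {0,1,2,4}, take 1 (2->1 ok)
  t16 'x' -> {3}, take 3 (1->3 ok)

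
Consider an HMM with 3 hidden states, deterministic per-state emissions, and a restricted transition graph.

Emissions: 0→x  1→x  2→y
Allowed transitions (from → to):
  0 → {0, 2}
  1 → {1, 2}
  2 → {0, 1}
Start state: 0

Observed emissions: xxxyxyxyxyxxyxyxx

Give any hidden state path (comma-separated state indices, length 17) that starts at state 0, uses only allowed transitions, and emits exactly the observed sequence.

0,0,0,2,0,2,0,2,0,2,0,0,2,1,2,1,1

  0: obs=x cand={0,1} pick 0 [start]
  1: obs=x cand={0,1} pick 0 [0->0 ok]
  2: obs=x cand={0,1} pick 0 [0->0 ok]
  3: obs=y cand={2} pick 2 [0->2 ok]
  4: obs=x cand={0,1} pick 0 [2->0 ok]
  5: obs=y cand={2} pick 2 [0->2 ok]
  6: obs=x cand={0,1} pick 0 [2->0 ok]
  7: obs=y cand={2} pick 2 [0->2 ok]
  8: obs=x cand={0,1} pick 0 [2->0 ok]
  9: obs=y cand={2} pick 2 [0->2 ok]
  10: obs=x cand={0,1} pick 0 [2->0 ok]
  11: obs=x cand={0,1} pick 0 [0->0 ok]
  12: obs=y cand={2} pick 2 [0->2 ok]
  13: obs=x cand={0,1} pick 1 [2->1 ok]
  14: obs=y cand={2} pick 2 [1->2 ok]
  15: obs=x cand={0,1} pick 1 [2->1 ok]
  16: obs=x cand={0,1} pick 1 [1->1 ok]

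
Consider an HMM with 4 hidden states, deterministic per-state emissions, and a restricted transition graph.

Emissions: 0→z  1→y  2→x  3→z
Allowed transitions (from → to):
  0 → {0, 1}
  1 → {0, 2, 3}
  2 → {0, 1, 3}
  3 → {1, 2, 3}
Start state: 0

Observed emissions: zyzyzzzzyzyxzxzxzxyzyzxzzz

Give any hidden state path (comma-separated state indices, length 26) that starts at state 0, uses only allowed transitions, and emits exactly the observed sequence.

  t0 'z' -> {0,3}, take 0 (start)
  t1 'y' -> {1}, take 1 (0->1 ok)
  t2 'z' -> {0,3}, take 3 (1->3 ok)
  t3 'y' -> {1}, take 1 (3->1 ok)
  t4 'z' -> {0,3}, take 0 (1->0 ok)
  t5 'z' -> {0,3}, take 0 (0->0 ok)
  t6 'z' -> {0,3}, take 0 (0->0 ok)
  t7 'z' -> {0,3}, take 0 (0->0 ok)
  t8 'y' -> {1}, take 1 (0->1 ok)
  t9 'z' -> {0,3}, take 3 (1->3 ok)
  t10 'y' -> {1}, take 1 (3->1 ok)
  t11 'x' -> {2}, take 2 (1->2 ok)
  t12 'z' -> {0,3}, take 3 (2->3 ok)
  t13 'x' -> {2}, take 2 (3->2 ok)
  t14 'z' -> {0,3}, take 3 (2->3 ok)
  t15 'x' -> {2}, take 2 (3->2 ok)
  t16 'z' -> {0,3}, take 3 (2->3 ok)
  t17 'x' -> {2}, take 2 (3->2 ok)
  t18 'y' -> {1}, take 1 (2->1 ok)
  t19 'z' -> {0,3}, take 0 (1->0 ok)
  t20 'y' -> {1}, take 1 (0->1 ok)
  t21 'z' -> {0,3}, take 3 (1->3 ok)
  t22 'x' -> {2}, take 2 (3->2 ok)
  t23 'z' -> {0,3}, take 0 (2->0 ok)
  t24 'z' -> {0,3}, take 0 (0->0 ok)
  t25 'z' -> {0,3}, take 0 (0->0 ok)

0,1,3,1,0,0,0,0,1,3,1,2,3,2,3,2,3,2,1,0,1,3,2,0,0,0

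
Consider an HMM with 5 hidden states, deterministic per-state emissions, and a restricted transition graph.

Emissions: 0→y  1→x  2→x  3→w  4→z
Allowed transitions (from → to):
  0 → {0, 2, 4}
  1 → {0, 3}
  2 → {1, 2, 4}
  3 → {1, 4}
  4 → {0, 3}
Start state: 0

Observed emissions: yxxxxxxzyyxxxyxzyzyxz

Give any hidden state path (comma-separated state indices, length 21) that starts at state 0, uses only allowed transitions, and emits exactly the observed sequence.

  0: obs=y cand={0} pick 0 [start]
  1: obs=x cand={1,2} pick 2 [0->2 ok]
  2: obs=x cand={1,2} pick 2 [2->2 ok]
  3: obs=x cand={1,2} pick 2 [2->2 ok]
  4: obs=x cand={1,2} pick 2 [2->2 ok]
  5: obs=x cand={1,2} pick 2 [2->2 ok]
  6: obs=x cand={1,2} pick 2 [2->2 ok]
  7: obs=z cand={4} pick 4 [2->4 ok]
  8: obs=y cand={0} pick 0 [4->0 ok]
  9: obs=y cand={0} pick 0 [0->0 ok]
  10: obs=x cand={1,2} pick 2 [0->2 ok]
  11: obs=x cand={1,2} pick 2 [2->2 ok]
  12: obs=x cand={1,2} pick 1 [2->1 ok]
  13: obs=y cand={0} pick 0 [1->0 ok]
  14: obs=x cand={1,2} pick 2 [0->2 ok]
  15: obs=z cand={4} pick 4 [2->4 ok]
  16: obs=y cand={0} pick 0 [4->0 ok]
  17: obs=z cand={4} pick 4 [0->4 ok]
  18: obs=y cand={0} pick 0 [4->0 ok]
  19: obs=x cand={1,2} pick 2 [0->2 ok]
  20: obs=z cand={4} pick 4 [2->4 ok]

0,2,2,2,2,2,2,4,0,0,2,2,1,0,2,4,0,4,0,2,4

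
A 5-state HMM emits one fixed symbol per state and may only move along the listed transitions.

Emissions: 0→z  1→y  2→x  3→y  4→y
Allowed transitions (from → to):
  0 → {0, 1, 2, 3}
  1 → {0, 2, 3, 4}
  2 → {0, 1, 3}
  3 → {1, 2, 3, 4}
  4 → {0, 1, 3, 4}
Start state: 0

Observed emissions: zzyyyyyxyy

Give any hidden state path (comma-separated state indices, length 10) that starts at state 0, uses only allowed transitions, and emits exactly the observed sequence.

  pos 0: z in {0}, choose 0; start
  pos 1: z in {0}, choose 0; 0->0 ok
  pos 2: y in {1,3,4}, choose 1; 0->1 ok
  pos 3: y in {1,3,4}, choose 4; 1->4 ok
  pos 4: y in {1,3,4}, choose 3; 4->3 ok
  pos 5: y in {1,3,4}, choose 3; 3->3 ok
  pos 6: y in {1,3,4}, choose 1; 3->1 ok
  pos 7: x in {2}, choose 2; 1->2 ok
  pos 8: y in {1,3,4}, choose 3; 2->3 ok
  pos 9: y in {1,3,4}, choose 3; 3->3 ok

0,0,1,4,3,3,1,2,3,3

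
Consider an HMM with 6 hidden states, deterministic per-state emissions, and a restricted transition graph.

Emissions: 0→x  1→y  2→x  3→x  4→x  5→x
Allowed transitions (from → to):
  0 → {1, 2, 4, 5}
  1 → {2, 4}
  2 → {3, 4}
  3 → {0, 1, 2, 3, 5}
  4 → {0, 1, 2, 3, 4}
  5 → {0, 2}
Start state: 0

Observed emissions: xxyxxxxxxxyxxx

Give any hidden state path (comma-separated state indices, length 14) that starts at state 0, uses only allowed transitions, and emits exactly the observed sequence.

0,4,1,2,3,2,4,0,4,3,1,4,0,5

  [0] x  {0,2,3,4,5}  => 0  start
  [1] x  {0,2,3,4,5}  => 4  0->4 ok
  [2] y  {1}  => 1  4->1 ok
  [3] x  {0,2,3,4,5}  => 2  1->2 ok
  [4] x  {0,2,3,4,5}  => 3  2->3 ok
  [5] x  {0,2,3,4,5}  => 2  3->2 ok
  [6] x  {0,2,3,4,5}  => 4  2->4 ok
  [7] x  {0,2,3,4,5}  => 0  4->0 ok
  [8] x  {0,2,3,4,5}  => 4  0->4 ok
  [9] x  {0,2,3,4,5}  => 3  4->3 ok
  [10] y  {1}  => 1  3->1 ok
  [11] x  {0,2,3,4,5}  => 4  1->4 ok
  [12] x  {0,2,3,4,5}  => 0  4->0 ok
  [13] x  {0,2,3,4,5}  => 5  0->5 ok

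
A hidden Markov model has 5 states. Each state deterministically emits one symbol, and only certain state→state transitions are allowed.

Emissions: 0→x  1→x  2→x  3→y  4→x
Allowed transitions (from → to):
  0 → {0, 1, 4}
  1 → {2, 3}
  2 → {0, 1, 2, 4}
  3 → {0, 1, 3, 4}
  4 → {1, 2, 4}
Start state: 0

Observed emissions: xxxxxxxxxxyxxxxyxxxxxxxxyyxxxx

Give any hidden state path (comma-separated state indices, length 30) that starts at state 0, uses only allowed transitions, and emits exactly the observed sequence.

0,4,4,1,2,4,2,0,4,1,3,0,0,4,1,3,0,1,2,4,4,1,2,1,3,3,0,0,4,4

  t0 'x' -> {0,1,2,4}, take 0 (start)
  t1 'x' -> {0,1,2,4}, take 4 (0->4 ok)
  t2 'x' -> {0,1,2,4}, take 4 (4->4 ok)
  t3 'x' -> {0,1,2,4}, take 1 (4->1 ok)
  t4 'x' -> {0,1,2,4}, take 2 (1->2 ok)
  t5 'x' -> {0,1,2,4}, take 4 (2->4 ok)
  t6 'x' -> {0,1,2,4}, take 2 (4->2 ok)
  t7 'x' -> {0,1,2,4}, take 0 (2->0 ok)
  t8 'x' -> {0,1,2,4}, take 4 (0->4 ok)
  t9 'x' -> {0,1,2,4}, take 1 (4->1 ok)
  t10 'y' -> {3}, take 3 (1->3 ok)
  t11 'x' -> {0,1,2,4}, take 0 (3->0 ok)
  t12 'x' -> {0,1,2,4}, take 0 (0->0 ok)
  t13 'x' -> {0,1,2,4}, take 4 (0->4 ok)
  t14 'x' -> {0,1,2,4}, take 1 (4->1 ok)
  t15 'y' -> {3}, take 3 (1->3 ok)
  t16 'x' -> {0,1,2,4}, take 0 (3->0 ok)
  t17 'x' -> {0,1,2,4}, take 1 (0->1 ok)
  t18 'x' -> {0,1,2,4}, take 2 (1->2 ok)
  t19 'x' -> {0,1,2,4}, take 4 (2->4 ok)
  t20 'x' -> {0,1,2,4}, take 4 (4->4 ok)
  t21 'x' -> {0,1,2,4}, take 1 (4->1 ok)
  t22 'x' -> {0,1,2,4}, take 2 (1->2 ok)
  t23 'x' -> {0,1,2,4}, take 1 (2->1 ok)
  t24 'y' -> {3}, take 3 (1->3 ok)
  t25 'y' -> {3}, take 3 (3->3 ok)
  t26 'x' -> {0,1,2,4}, take 0 (3->0 ok)
  t27 'x' -> {0,1,2,4}, take 0 (0->0 ok)
  t28 'x' -> {0,1,2,4}, take 4 (0->4 ok)
  t29 'x' -> {0,1,2,4}, take 4 (4->4 ok)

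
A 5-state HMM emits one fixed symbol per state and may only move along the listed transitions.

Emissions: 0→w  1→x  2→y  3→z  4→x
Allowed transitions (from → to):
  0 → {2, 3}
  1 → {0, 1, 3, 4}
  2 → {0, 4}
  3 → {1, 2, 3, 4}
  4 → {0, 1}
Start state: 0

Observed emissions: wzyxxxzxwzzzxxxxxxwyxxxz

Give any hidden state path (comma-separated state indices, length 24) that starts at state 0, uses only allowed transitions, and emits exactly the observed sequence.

0,3,2,4,1,1,3,4,0,3,3,3,1,1,1,1,1,4,0,2,4,1,1,3

  pos 0: w in {0}, choose 0; start
  pos 1: z in {3}, choose 3; 0->3 ok
  pos 2: y in {2}, choose 2; 3->2 ok
  pos 3: x in {1,4}, choose 4; 2->4 ok
  pos 4: x in {1,4}, choose 1; 4->1 ok
  pos 5: x in {1,4}, choose 1; 1->1 ok
  pos 6: z in {3}, choose 3; 1->3 ok
  pos 7: x in {1,4}, choose 4; 3->4 ok
  pos 8: w in {0}, choose 0; 4->0 ok
  pos 9: z in {3}, choose 3; 0->3 ok
  pos 10: z in {3}, choose 3; 3->3 ok
  pos 11: z in {3}, choose 3; 3->3 ok
  pos 12: x in {1,4}, choose 1; 3->1 ok
  pos 13: x in {1,4}, choose 1; 1->1 ok
  pos 14: x in {1,4}, choose 1; 1->1 ok
  pos 15: x in {1,4}, choose 1; 1->1 ok
  pos 16: x in {1,4}, choose 1; 1->1 ok
  pos 17: x in {1,4}, choose 4; 1->4 ok
  pos 18: w in {0}, choose 0; 4->0 ok
  pos 19: y in {2}, choose 2; 0->2 ok
  pos 20: x in {1,4}, choose 4; 2->4 ok
  pos 21: x in {1,4}, choose 1; 4->1 ok
  pos 22: x in {1,4}, choose 1; 1->1 ok
  pos 23: z in {3}, choose 3; 1->3 ok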